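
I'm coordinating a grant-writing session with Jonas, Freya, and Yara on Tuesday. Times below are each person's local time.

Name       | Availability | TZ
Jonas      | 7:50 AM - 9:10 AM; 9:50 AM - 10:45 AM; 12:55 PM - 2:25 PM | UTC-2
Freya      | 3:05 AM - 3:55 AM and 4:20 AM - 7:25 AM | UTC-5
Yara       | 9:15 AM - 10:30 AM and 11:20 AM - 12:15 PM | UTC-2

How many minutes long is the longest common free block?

35

Jonas in UTC: 09:50-11:10, 11:50-12:45, 14:55-16:25 (add 2h to convert from UTC-2).
Freya in UTC: 08:05-08:55, 09:20-12:25 (add 5h to convert from UTC-5).
Yara in UTC: 11:15-12:30, 13:20-14:15 (add 2h to convert from UTC-2).
Jonas ∩ Freya: 09:50-11:10, 11:50-12:25.
Jonas ∩ Freya ∩ Yara: 11:50-12:25.
The longest is 11:50-12:25 at 35 minutes.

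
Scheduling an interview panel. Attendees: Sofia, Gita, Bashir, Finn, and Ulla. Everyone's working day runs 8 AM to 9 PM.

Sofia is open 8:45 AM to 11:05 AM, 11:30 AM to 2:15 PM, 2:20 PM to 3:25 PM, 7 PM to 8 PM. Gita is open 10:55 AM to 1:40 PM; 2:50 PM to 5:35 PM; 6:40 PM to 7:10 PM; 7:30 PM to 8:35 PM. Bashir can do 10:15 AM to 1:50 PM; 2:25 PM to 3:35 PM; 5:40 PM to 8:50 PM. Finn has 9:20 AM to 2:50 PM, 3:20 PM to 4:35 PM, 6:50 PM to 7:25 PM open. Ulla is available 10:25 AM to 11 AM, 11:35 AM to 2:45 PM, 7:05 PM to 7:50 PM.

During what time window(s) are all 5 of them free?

10:55-11:00, 11:35-13:40, 19:05-19:10

Sofia ∩ Gita: 10:55-11:05, 11:30-13:40, 14:50-15:25, 19:00-19:10, 19:30-20:00.
Sofia ∩ Gita ∩ Bashir: 10:55-11:05, 11:30-13:40, 14:50-15:25, 19:00-19:10, 19:30-20:00.
Sofia ∩ Gita ∩ Bashir ∩ Finn: 10:55-11:05, 11:30-13:40, 15:20-15:25, 19:00-19:10.
Sofia ∩ Gita ∩ Bashir ∩ Finn ∩ Ulla: 10:55-11:00, 11:35-13:40, 19:05-19:10.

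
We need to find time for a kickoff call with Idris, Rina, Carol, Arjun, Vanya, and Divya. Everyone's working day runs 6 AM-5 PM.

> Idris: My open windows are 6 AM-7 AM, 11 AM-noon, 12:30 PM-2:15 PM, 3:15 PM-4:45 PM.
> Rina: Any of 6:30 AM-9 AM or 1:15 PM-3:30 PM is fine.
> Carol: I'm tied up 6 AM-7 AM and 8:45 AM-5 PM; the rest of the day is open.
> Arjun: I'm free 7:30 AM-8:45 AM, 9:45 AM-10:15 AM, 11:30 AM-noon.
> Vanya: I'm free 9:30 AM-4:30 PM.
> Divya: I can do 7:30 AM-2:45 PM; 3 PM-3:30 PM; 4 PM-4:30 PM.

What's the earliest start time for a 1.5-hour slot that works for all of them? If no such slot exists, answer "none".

Idris free: 06:00-07:00, 11:00-12:00, 12:30-14:15, 15:15-16:45.
Rina free: 06:30-09:00, 13:15-15:30.
Carol free: 07:00-08:45 (invert busy blocks within the working day).
Arjun free: 07:30-08:45, 09:45-10:15, 11:30-12:00.
Vanya free: 09:30-16:30.
Divya free: 07:30-14:45, 15:00-15:30, 16:00-16:30.
Idris ∩ Rina: 06:30-07:00, 13:15-14:15, 15:15-15:30.
Idris ∩ Rina ∩ Carol: ∅.
Idris ∩ Rina ∩ Carol ∩ Arjun: ∅.
Idris ∩ Rina ∩ Carol ∩ Arjun ∩ Vanya: ∅.
Idris ∩ Rina ∩ Carol ∩ Arjun ∩ Vanya ∩ Divya: ∅.
There is no time when everyone is free.
No common window is at least 90 minutes long.

none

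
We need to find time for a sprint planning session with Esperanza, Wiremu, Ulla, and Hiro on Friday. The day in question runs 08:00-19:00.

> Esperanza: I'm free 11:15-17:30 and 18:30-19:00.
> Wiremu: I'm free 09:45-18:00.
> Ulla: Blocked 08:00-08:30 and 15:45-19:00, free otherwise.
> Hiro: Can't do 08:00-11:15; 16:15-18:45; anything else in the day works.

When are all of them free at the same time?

Esperanza free: 11:15-17:30, 18:30-19:00.
Wiremu free: 09:45-18:00.
Ulla free: 08:30-15:45 (invert busy blocks within the working day).
Hiro free: 11:15-16:15, 18:45-19:00 (invert busy blocks within the working day).
Esperanza ∩ Wiremu: 11:15-17:30.
Esperanza ∩ Wiremu ∩ Ulla: 11:15-15:45.
Esperanza ∩ Wiremu ∩ Ulla ∩ Hiro: 11:15-15:45.

11:15-15:45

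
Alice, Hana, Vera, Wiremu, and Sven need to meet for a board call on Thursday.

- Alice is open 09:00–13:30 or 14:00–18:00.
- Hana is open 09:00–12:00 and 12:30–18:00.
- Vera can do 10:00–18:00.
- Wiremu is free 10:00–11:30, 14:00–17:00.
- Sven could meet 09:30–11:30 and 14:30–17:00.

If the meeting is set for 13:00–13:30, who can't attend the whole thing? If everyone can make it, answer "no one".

Sven, Wiremu

Alice: free for 13:00-13:30. Hana: free for 13:00-13:30. Vera: free for 13:00-13:30. Wiremu: not fully free for 13:00-13:30. Sven: not fully free for 13:00-13:30.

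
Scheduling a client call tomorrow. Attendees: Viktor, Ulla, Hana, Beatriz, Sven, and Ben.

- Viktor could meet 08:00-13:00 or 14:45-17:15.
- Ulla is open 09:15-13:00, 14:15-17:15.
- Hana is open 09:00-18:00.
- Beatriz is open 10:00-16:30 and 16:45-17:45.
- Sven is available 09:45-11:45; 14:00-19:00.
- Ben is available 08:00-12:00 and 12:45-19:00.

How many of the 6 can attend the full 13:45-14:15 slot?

3

Hana, Beatriz, and Ben can make the full 13:45-14:15 slot — that's 3.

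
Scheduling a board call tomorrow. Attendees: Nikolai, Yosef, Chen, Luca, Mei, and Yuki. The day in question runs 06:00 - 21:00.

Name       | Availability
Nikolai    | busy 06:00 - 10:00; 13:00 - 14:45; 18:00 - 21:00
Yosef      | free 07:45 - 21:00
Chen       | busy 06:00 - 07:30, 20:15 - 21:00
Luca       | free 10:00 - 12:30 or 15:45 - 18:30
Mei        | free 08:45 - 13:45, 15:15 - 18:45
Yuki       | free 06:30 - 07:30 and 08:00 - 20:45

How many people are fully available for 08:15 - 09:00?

3

Nikolai free: 10:00-13:00, 14:45-18:00 (invert busy blocks within the working day).
Yosef free: 07:45-21:00.
Chen free: 07:30-20:15 (invert busy blocks within the working day).
Luca free: 10:00-12:30, 15:45-18:30.
Mei free: 08:45-13:45, 15:15-18:45.
Yuki free: 06:30-07:30, 08:00-20:45.
Yosef, Chen, and Yuki can make the full 08:15-09:00 slot — that's 3.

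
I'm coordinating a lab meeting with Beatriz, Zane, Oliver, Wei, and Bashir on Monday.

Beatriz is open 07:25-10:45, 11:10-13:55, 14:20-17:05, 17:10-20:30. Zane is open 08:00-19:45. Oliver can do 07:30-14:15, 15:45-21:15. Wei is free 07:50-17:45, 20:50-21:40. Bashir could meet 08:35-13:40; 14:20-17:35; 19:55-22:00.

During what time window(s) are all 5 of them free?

Beatriz ∩ Zane: 08:00-10:45, 11:10-13:55, 14:20-17:05, 17:10-19:45.
Beatriz ∩ Zane ∩ Oliver: 08:00-10:45, 11:10-13:55, 15:45-17:05, 17:10-19:45.
Beatriz ∩ Zane ∩ Oliver ∩ Wei: 08:00-10:45, 11:10-13:55, 15:45-17:05, 17:10-17:45.
Beatriz ∩ Zane ∩ Oliver ∩ Wei ∩ Bashir: 08:35-10:45, 11:10-13:40, 15:45-17:05, 17:10-17:35.
So the common availability across everyone is 08:35-10:45, 11:10-13:40, 15:45-17:05, 17:10-17:35.

08:35-10:45, 11:10-13:40, 15:45-17:05, 17:10-17:35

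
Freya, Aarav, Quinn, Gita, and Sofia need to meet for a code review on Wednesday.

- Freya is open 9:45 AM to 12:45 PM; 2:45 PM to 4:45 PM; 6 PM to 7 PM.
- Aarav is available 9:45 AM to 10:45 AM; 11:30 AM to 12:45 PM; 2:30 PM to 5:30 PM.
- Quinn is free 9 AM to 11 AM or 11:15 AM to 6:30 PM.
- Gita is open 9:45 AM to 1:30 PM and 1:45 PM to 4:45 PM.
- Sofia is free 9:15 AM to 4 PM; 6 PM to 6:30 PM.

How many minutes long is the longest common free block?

75

Freya ∩ Aarav: 09:45-10:45, 11:30-12:45, 14:45-16:45.
Freya ∩ Aarav ∩ Quinn: 09:45-10:45, 11:30-12:45, 14:45-16:45.
Freya ∩ Aarav ∩ Quinn ∩ Gita: 09:45-10:45, 11:30-12:45, 14:45-16:45.
Freya ∩ Aarav ∩ Quinn ∩ Gita ∩ Sofia: 09:45-10:45, 11:30-12:45, 14:45-16:00.
Those are the intersection windows.
The longest is 11:30-12:45 at 75 minutes.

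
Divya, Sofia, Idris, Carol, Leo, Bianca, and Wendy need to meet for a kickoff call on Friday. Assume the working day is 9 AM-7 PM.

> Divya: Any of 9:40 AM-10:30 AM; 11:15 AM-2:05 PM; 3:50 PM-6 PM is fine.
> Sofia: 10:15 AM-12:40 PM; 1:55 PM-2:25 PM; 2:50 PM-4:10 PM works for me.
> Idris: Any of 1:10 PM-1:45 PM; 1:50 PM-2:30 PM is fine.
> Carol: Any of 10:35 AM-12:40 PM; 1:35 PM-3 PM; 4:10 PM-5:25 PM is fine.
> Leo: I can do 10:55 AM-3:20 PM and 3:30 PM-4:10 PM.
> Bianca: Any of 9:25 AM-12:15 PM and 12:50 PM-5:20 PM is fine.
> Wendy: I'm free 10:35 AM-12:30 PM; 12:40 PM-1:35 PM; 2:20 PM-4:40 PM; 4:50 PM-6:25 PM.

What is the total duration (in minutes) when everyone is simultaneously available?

0

Divya ∩ Sofia: 10:15-10:30, 11:15-12:40, 13:55-14:05, 15:50-16:10.
Divya ∩ Sofia ∩ Idris: 13:55-14:05.
Divya ∩ Sofia ∩ Idris ∩ Carol: 13:55-14:05.
Divya ∩ Sofia ∩ Idris ∩ Carol ∩ Leo: 13:55-14:05.
Divya ∩ Sofia ∩ Idris ∩ Carol ∩ Leo ∩ Bianca: 13:55-14:05.
Divya ∩ Sofia ∩ Idris ∩ Carol ∩ Leo ∩ Bianca ∩ Wendy: ∅.
There is no time when everyone is free.
There is no common window, so the total is 0 minutes.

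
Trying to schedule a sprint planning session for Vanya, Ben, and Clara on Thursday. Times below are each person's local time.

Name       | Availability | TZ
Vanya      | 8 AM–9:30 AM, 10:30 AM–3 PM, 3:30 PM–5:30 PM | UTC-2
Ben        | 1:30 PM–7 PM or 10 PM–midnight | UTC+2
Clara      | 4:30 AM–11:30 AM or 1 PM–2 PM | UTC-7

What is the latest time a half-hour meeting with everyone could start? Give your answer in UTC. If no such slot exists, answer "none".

Vanya in UTC: 10:00-11:30, 12:30-17:00, 17:30-19:30 (add 2h to convert from UTC-2).
Ben in UTC: 11:30-17:00, 20:00-22:00 (subtract 2h to convert from UTC+2).
Clara in UTC: 11:30-18:30, 20:00-21:00 (add 7h to convert from UTC-7).
Vanya ∩ Ben: 12:30-17:00.
Vanya ∩ Ben ∩ Clara: 12:30-17:00.
The last common window of at least 30 minutes is 12:30-17:00; a 30-minute meeting can start as late as 16:30 and still end by 17:00.

16:30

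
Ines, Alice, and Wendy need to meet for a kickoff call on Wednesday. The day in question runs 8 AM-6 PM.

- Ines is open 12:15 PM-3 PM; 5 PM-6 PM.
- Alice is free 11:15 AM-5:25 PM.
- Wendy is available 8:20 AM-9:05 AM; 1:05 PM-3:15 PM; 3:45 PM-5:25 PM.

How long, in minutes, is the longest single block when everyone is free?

115

Ines ∩ Alice: 12:15-15:00, 17:00-17:25.
Ines ∩ Alice ∩ Wendy: 13:05-15:00, 17:00-17:25.
The longest is 13:05-15:00 at 115 minutes.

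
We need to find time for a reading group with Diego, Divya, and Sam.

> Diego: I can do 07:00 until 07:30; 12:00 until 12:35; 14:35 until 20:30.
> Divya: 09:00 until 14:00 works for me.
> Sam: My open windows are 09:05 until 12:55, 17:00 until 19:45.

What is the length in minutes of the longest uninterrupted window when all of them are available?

Diego ∩ Divya: 12:00-12:35.
Diego ∩ Divya ∩ Sam: 12:00-12:35.
The longest is 12:00-12:35 at 35 minutes.

35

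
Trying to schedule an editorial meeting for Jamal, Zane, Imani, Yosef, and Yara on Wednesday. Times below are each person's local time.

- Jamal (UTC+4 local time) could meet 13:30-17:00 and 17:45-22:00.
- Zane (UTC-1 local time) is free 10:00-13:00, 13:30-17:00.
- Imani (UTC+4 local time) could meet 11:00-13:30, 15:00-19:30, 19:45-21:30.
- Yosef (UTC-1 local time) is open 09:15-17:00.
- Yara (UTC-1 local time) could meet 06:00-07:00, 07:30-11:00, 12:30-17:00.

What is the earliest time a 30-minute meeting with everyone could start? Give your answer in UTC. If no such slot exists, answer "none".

Jamal in UTC: 09:30-13:00, 13:45-18:00 (subtract 4h to convert from UTC+4).
Zane in UTC: 11:00-14:00, 14:30-18:00 (add 1h to convert from UTC-1).
Imani in UTC: 07:00-09:30, 11:00-15:30, 15:45-17:30 (subtract 4h to convert from UTC+4).
Yosef in UTC: 10:15-18:00 (add 1h to convert from UTC-1).
Yara in UTC: 07:00-08:00, 08:30-12:00, 13:30-18:00 (add 1h to convert from UTC-1).
Jamal ∩ Zane: 11:00-13:00, 13:45-14:00, 14:30-18:00.
Jamal ∩ Zane ∩ Imani: 11:00-13:00, 13:45-14:00, 14:30-15:30, 15:45-17:30.
Jamal ∩ Zane ∩ Imani ∩ Yosef: 11:00-13:00, 13:45-14:00, 14:30-15:30, 15:45-17:30.
Jamal ∩ Zane ∩ Imani ∩ Yosef ∩ Yara: 11:00-12:00, 13:45-14:00, 14:30-15:30, 15:45-17:30.
Those are the intersection windows.
The first common window of at least 30 minutes is 11:00-12:00, so the earliest start is 11:00.

11:00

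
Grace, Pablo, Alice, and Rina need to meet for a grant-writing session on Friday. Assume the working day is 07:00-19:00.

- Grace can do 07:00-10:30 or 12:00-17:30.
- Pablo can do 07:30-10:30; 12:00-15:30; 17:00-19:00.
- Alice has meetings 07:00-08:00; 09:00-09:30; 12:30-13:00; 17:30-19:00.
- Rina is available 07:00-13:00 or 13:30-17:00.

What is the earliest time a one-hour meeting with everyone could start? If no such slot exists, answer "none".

08:00

Grace free: 07:00-10:30, 12:00-17:30.
Pablo free: 07:30-10:30, 12:00-15:30, 17:00-19:00.
Alice free: 08:00-09:00, 09:30-12:30, 13:00-17:30 (invert busy blocks within the working day).
Rina free: 07:00-13:00, 13:30-17:00.
Grace ∩ Pablo: 07:30-10:30, 12:00-15:30, 17:00-17:30.
Grace ∩ Pablo ∩ Alice: 08:00-09:00, 09:30-10:30, 12:00-12:30, 13:00-15:30, 17:00-17:30.
Grace ∩ Pablo ∩ Alice ∩ Rina: 08:00-09:00, 09:30-10:30, 12:00-12:30, 13:30-15:30.
So the common availability across everyone is 08:00-09:00, 09:30-10:30, 12:00-12:30, 13:30-15:30.
The first common window of at least 60 minutes is 08:00-09:00, so the earliest start is 08:00.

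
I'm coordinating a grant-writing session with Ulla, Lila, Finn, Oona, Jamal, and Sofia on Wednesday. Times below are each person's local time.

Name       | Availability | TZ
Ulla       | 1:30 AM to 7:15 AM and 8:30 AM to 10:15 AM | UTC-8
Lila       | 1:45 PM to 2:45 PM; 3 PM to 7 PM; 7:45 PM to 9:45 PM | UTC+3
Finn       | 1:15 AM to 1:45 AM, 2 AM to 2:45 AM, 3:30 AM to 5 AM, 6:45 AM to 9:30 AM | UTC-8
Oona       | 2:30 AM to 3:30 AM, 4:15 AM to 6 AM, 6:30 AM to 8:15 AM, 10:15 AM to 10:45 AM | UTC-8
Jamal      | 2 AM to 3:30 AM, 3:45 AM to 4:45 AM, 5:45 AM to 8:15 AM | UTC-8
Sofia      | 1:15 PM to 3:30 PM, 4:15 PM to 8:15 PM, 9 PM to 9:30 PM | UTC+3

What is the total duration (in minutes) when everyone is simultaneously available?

45

Ulla in UTC: 09:30-15:15, 16:30-18:15 (add 8h to convert from UTC-8).
Lila in UTC: 10:45-11:45, 12:00-16:00, 16:45-18:45 (subtract 3h to convert from UTC+3).
Finn in UTC: 09:15-09:45, 10:00-10:45, 11:30-13:00, 14:45-17:30 (add 8h to convert from UTC-8).
Oona in UTC: 10:30-11:30, 12:15-14:00, 14:30-16:15, 18:15-18:45 (add 8h to convert from UTC-8).
Jamal in UTC: 10:00-11:30, 11:45-12:45, 13:45-16:15 (add 8h to convert from UTC-8).
Sofia in UTC: 10:15-12:30, 13:15-17:15, 18:00-18:30 (subtract 3h to convert from UTC+3).
Ulla ∩ Lila: 10:45-11:45, 12:00-15:15, 16:45-18:15.
Ulla ∩ Lila ∩ Finn: 11:30-11:45, 12:00-13:00, 14:45-15:15, 16:45-17:30.
Ulla ∩ Lila ∩ Finn ∩ Oona: 12:15-13:00, 14:45-15:15.
Ulla ∩ Lila ∩ Finn ∩ Oona ∩ Jamal: 12:15-12:45, 14:45-15:15.
Ulla ∩ Lila ∩ Finn ∩ Oona ∩ Jamal ∩ Sofia: 12:15-12:30, 14:45-15:15.
Summing the common windows: 15 + 30 = 45 minutes.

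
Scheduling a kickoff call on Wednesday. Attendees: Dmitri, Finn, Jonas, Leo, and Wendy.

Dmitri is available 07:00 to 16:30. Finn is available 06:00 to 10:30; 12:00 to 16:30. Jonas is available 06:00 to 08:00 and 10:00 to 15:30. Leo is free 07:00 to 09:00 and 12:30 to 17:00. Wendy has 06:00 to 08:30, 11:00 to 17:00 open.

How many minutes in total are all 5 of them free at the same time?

Dmitri ∩ Finn: 07:00-10:30, 12:00-16:30.
Dmitri ∩ Finn ∩ Jonas: 07:00-08:00, 10:00-10:30, 12:00-15:30.
Dmitri ∩ Finn ∩ Jonas ∩ Leo: 07:00-08:00, 12:30-15:30.
Dmitri ∩ Finn ∩ Jonas ∩ Leo ∩ Wendy: 07:00-08:00, 12:30-15:30.
Summing the common windows: 60 + 180 = 240 minutes.

240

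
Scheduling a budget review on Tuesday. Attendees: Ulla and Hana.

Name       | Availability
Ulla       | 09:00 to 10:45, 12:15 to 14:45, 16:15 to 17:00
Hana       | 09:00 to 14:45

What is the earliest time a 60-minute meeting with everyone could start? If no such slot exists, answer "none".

Ulla ∩ Hana: 09:00-10:45, 12:15-14:45.
The first common window of at least 60 minutes is 09:00-10:45, so the earliest start is 09:00.

09:00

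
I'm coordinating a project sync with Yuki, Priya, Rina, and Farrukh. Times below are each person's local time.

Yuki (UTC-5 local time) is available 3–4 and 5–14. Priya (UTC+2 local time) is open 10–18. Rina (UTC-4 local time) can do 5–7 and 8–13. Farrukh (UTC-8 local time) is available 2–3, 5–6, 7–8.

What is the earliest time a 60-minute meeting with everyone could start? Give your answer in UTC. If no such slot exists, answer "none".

Yuki in UTC: 08:00-09:00, 10:00-19:00 (add 5h to convert from UTC-5).
Priya in UTC: 08:00-16:00 (subtract 2h to convert from UTC+2).
Rina in UTC: 09:00-11:00, 12:00-17:00 (add 4h to convert from UTC-4).
Farrukh in UTC: 10:00-11:00, 13:00-14:00, 15:00-16:00 (add 8h to convert from UTC-8).
Yuki ∩ Priya: 08:00-09:00, 10:00-16:00.
Yuki ∩ Priya ∩ Rina: 10:00-11:00, 12:00-16:00.
Yuki ∩ Priya ∩ Rina ∩ Farrukh: 10:00-11:00, 13:00-14:00, 15:00-16:00.
Those are the intersection windows.
The first common window of at least 60 minutes is 10:00-11:00, so the earliest start is 10:00.

10:00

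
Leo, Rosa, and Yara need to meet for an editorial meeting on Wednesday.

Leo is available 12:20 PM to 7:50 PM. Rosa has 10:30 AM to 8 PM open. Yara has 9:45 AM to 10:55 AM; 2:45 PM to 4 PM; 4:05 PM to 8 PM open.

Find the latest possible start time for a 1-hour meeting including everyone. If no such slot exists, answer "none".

Leo ∩ Rosa: 12:20-19:50.
Leo ∩ Rosa ∩ Yara: 14:45-16:00, 16:05-19:50.
The last common window of at least 60 minutes is 16:05-19:50; a 60-minute meeting can start as late as 18:50 and still end by 19:50.

18:50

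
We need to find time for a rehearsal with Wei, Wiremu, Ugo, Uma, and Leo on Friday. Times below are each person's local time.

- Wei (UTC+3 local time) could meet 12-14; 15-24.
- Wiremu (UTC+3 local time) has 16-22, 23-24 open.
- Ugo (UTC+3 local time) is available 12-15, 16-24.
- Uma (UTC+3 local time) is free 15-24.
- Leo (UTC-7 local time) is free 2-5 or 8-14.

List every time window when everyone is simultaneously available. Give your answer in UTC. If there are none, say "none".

Wei in UTC: 09:00-11:00, 12:00-21:00 (subtract 3h to convert from UTC+3).
Wiremu in UTC: 13:00-19:00, 20:00-21:00 (subtract 3h to convert from UTC+3).
Ugo in UTC: 09:00-12:00, 13:00-21:00 (subtract 3h to convert from UTC+3).
Uma in UTC: 12:00-21:00 (subtract 3h to convert from UTC+3).
Leo in UTC: 09:00-12:00, 15:00-21:00 (add 7h to convert from UTC-7).
Wei ∩ Wiremu: 13:00-19:00, 20:00-21:00.
Wei ∩ Wiremu ∩ Ugo: 13:00-19:00, 20:00-21:00.
Wei ∩ Wiremu ∩ Ugo ∩ Uma: 13:00-19:00, 20:00-21:00.
Wei ∩ Wiremu ∩ Ugo ∩ Uma ∩ Leo: 15:00-19:00, 20:00-21:00.
So the common availability across everyone is 15:00-19:00, 20:00-21:00.

15:00-19:00, 20:00-21:00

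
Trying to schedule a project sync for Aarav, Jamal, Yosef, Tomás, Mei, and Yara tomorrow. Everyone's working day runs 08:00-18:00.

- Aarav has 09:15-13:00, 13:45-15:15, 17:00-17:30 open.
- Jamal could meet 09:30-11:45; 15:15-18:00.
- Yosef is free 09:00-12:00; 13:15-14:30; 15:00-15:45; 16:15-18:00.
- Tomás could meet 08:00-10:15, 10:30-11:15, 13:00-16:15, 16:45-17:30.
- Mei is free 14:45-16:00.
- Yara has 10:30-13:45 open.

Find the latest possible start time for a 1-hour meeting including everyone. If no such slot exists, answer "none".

Aarav ∩ Jamal: 09:30-11:45, 17:00-17:30.
Aarav ∩ Jamal ∩ Yosef: 09:30-11:45, 17:00-17:30.
Aarav ∩ Jamal ∩ Yosef ∩ Tomás: 09:30-10:15, 10:30-11:15, 17:00-17:30.
Aarav ∩ Jamal ∩ Yosef ∩ Tomás ∩ Mei: ∅.
Aarav ∩ Jamal ∩ Yosef ∩ Tomás ∩ Mei ∩ Yara: ∅.
There is no time when everyone is free.
No common window is at least 60 minutes long.

none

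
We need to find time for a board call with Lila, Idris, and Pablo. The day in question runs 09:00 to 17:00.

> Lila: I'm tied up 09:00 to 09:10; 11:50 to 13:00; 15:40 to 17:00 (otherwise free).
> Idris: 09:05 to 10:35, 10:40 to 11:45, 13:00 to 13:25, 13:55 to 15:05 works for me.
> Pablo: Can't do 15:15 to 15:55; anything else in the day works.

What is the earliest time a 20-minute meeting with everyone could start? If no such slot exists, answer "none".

Lila free: 09:10-11:50, 13:00-15:40 (invert busy blocks within the working day).
Idris free: 09:05-10:35, 10:40-11:45, 13:00-13:25, 13:55-15:05.
Pablo free: 09:00-15:15, 15:55-17:00 (invert busy blocks within the working day).
Lila ∩ Idris: 09:10-10:35, 10:40-11:45, 13:00-13:25, 13:55-15:05.
Lila ∩ Idris ∩ Pablo: 09:10-10:35, 10:40-11:45, 13:00-13:25, 13:55-15:05.
Those are the intersection windows.
The first common window of at least 20 minutes is 09:10-10:35, so the earliest start is 09:10.

09:10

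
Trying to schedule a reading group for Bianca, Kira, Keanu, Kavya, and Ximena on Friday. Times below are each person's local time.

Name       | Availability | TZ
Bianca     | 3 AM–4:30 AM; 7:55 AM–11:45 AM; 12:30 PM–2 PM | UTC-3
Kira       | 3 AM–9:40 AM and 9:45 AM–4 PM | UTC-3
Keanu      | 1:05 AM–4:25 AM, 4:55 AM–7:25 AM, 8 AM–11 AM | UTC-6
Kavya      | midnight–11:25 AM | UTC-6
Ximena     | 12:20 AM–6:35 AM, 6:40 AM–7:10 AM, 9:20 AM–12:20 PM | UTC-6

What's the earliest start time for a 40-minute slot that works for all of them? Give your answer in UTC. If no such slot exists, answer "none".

10:55

Bianca in UTC: 06:00-07:30, 10:55-14:45, 15:30-17:00 (add 3h to convert from UTC-3).
Kira in UTC: 06:00-12:40, 12:45-19:00 (add 3h to convert from UTC-3).
Keanu in UTC: 07:05-10:25, 10:55-13:25, 14:00-17:00 (add 6h to convert from UTC-6).
Kavya in UTC: 06:00-17:25 (add 6h to convert from UTC-6).
Ximena in UTC: 06:20-12:35, 12:40-13:10, 15:20-18:20 (add 6h to convert from UTC-6).
Bianca ∩ Kira: 06:00-07:30, 10:55-12:40, 12:45-14:45, 15:30-17:00.
Bianca ∩ Kira ∩ Keanu: 07:05-07:30, 10:55-12:40, 12:45-13:25, 14:00-14:45, 15:30-17:00.
Bianca ∩ Kira ∩ Keanu ∩ Kavya: 07:05-07:30, 10:55-12:40, 12:45-13:25, 14:00-14:45, 15:30-17:00.
Bianca ∩ Kira ∩ Keanu ∩ Kavya ∩ Ximena: 07:05-07:30, 10:55-12:35, 12:45-13:10, 15:30-17:00.
Those are the intersection windows.
The first common window of at least 40 minutes is 10:55-12:35, so the earliest start is 10:55.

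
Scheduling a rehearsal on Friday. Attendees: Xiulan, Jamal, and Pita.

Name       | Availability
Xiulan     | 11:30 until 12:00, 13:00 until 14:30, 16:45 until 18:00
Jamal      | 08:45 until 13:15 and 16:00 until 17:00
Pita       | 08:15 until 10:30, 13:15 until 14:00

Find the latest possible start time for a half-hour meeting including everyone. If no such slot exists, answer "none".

Xiulan ∩ Jamal: 11:30-12:00, 13:00-13:15, 16:45-17:00.
Xiulan ∩ Jamal ∩ Pita: ∅.
There is no time when everyone is free.
No common window is at least 30 minutes long.

none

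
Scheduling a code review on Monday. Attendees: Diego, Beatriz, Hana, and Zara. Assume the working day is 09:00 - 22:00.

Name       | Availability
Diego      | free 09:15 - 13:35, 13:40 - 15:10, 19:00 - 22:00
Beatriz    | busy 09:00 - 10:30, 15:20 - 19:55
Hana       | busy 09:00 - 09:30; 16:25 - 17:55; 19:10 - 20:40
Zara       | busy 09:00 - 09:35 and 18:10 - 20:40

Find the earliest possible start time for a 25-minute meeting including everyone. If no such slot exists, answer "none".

10:30

Diego free: 09:15-13:35, 13:40-15:10, 19:00-22:00.
Beatriz free: 10:30-15:20, 19:55-22:00 (invert busy blocks within the working day).
Hana free: 09:30-16:25, 17:55-19:10, 20:40-22:00 (invert busy blocks within the working day).
Zara free: 09:35-18:10, 20:40-22:00 (invert busy blocks within the working day).
Diego ∩ Beatriz: 10:30-13:35, 13:40-15:10, 19:55-22:00.
Diego ∩ Beatriz ∩ Hana: 10:30-13:35, 13:40-15:10, 20:40-22:00.
Diego ∩ Beatriz ∩ Hana ∩ Zara: 10:30-13:35, 13:40-15:10, 20:40-22:00.
The first common window of at least 25 minutes is 10:30-13:35, so the earliest start is 10:30.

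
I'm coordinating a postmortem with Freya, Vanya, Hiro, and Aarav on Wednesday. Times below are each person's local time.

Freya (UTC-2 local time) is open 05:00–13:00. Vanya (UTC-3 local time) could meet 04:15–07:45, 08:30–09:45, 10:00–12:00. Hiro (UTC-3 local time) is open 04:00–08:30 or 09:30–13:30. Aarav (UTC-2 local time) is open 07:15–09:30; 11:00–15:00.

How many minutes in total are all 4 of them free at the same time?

Freya in UTC: 07:00-15:00 (add 2h to convert from UTC-2).
Vanya in UTC: 07:15-10:45, 11:30-12:45, 13:00-15:00 (add 3h to convert from UTC-3).
Hiro in UTC: 07:00-11:30, 12:30-16:30 (add 3h to convert from UTC-3).
Aarav in UTC: 09:15-11:30, 13:00-17:00 (add 2h to convert from UTC-2).
Freya ∩ Vanya: 07:15-10:45, 11:30-12:45, 13:00-15:00.
Freya ∩ Vanya ∩ Hiro: 07:15-10:45, 12:30-12:45, 13:00-15:00.
Freya ∩ Vanya ∩ Hiro ∩ Aarav: 09:15-10:45, 13:00-15:00.
Those are the intersection windows.
Summing the common windows: 90 + 120 = 210 minutes.

210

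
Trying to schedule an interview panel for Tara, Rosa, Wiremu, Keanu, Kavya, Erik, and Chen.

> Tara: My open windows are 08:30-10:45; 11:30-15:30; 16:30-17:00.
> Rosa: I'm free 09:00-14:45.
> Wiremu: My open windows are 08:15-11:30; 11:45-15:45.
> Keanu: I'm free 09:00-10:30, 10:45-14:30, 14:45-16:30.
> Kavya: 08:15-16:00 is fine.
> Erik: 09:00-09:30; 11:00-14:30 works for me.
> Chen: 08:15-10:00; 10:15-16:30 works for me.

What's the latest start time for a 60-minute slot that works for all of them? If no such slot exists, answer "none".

13:30

Tara ∩ Rosa: 09:00-10:45, 11:30-14:45.
Tara ∩ Rosa ∩ Wiremu: 09:00-10:45, 11:45-14:45.
Tara ∩ Rosa ∩ Wiremu ∩ Keanu: 09:00-10:30, 11:45-14:30.
Tara ∩ Rosa ∩ Wiremu ∩ Keanu ∩ Kavya: 09:00-10:30, 11:45-14:30.
Tara ∩ Rosa ∩ Wiremu ∩ Keanu ∩ Kavya ∩ Erik: 09:00-09:30, 11:45-14:30.
Tara ∩ Rosa ∩ Wiremu ∩ Keanu ∩ Kavya ∩ Erik ∩ Chen: 09:00-09:30, 11:45-14:30.
The last common window of at least 60 minutes is 11:45-14:30; a 60-minute meeting can start as late as 13:30 and still end by 14:30.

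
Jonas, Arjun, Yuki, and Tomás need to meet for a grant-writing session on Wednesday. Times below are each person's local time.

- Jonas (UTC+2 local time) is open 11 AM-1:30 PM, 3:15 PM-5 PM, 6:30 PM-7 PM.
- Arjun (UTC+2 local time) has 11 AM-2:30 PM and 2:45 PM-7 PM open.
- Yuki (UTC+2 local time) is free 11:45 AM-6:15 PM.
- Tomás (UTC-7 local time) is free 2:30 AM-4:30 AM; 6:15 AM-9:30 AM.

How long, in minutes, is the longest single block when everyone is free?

Jonas in UTC: 09:00-11:30, 13:15-15:00, 16:30-17:00 (subtract 2h to convert from UTC+2).
Arjun in UTC: 09:00-12:30, 12:45-17:00 (subtract 2h to convert from UTC+2).
Yuki in UTC: 09:45-16:15 (subtract 2h to convert from UTC+2).
Tomás in UTC: 09:30-11:30, 13:15-16:30 (add 7h to convert from UTC-7).
Jonas ∩ Arjun: 09:00-11:30, 13:15-15:00, 16:30-17:00.
Jonas ∩ Arjun ∩ Yuki: 09:45-11:30, 13:15-15:00.
Jonas ∩ Arjun ∩ Yuki ∩ Tomás: 09:45-11:30, 13:15-15:00.
The longest is 09:45-11:30 at 105 minutes.

105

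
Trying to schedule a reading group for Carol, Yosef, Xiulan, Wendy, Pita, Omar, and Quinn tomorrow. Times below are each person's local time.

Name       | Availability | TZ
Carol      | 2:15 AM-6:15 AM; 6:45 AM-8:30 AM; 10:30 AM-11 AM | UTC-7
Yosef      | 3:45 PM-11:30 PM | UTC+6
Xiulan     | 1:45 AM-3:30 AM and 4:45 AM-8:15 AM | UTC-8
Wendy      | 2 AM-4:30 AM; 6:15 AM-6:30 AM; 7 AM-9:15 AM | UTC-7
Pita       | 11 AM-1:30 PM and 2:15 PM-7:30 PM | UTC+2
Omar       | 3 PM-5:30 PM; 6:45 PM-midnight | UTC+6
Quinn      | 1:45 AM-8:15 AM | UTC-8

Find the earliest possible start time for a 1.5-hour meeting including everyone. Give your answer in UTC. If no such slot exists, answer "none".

09:45

Carol in UTC: 09:15-13:15, 13:45-15:30, 17:30-18:00 (add 7h to convert from UTC-7).
Yosef in UTC: 09:45-17:30 (subtract 6h to convert from UTC+6).
Xiulan in UTC: 09:45-11:30, 12:45-16:15 (add 8h to convert from UTC-8).
Wendy in UTC: 09:00-11:30, 13:15-13:30, 14:00-16:15 (add 7h to convert from UTC-7).
Pita in UTC: 09:00-11:30, 12:15-17:30 (subtract 2h to convert from UTC+2).
Omar in UTC: 09:00-11:30, 12:45-18:00 (subtract 6h to convert from UTC+6).
Quinn in UTC: 09:45-16:15 (add 8h to convert from UTC-8).
Carol ∩ Yosef: 09:45-13:15, 13:45-15:30.
Carol ∩ Yosef ∩ Xiulan: 09:45-11:30, 12:45-13:15, 13:45-15:30.
Carol ∩ Yosef ∩ Xiulan ∩ Wendy: 09:45-11:30, 14:00-15:30.
Carol ∩ Yosef ∩ Xiulan ∩ Wendy ∩ Pita: 09:45-11:30, 14:00-15:30.
Carol ∩ Yosef ∩ Xiulan ∩ Wendy ∩ Pita ∩ Omar: 09:45-11:30, 14:00-15:30.
Carol ∩ Yosef ∩ Xiulan ∩ Wendy ∩ Pita ∩ Omar ∩ Quinn: 09:45-11:30, 14:00-15:30.
Those are the intersection windows.
The first common window of at least 90 minutes is 09:45-11:30, so the earliest start is 09:45.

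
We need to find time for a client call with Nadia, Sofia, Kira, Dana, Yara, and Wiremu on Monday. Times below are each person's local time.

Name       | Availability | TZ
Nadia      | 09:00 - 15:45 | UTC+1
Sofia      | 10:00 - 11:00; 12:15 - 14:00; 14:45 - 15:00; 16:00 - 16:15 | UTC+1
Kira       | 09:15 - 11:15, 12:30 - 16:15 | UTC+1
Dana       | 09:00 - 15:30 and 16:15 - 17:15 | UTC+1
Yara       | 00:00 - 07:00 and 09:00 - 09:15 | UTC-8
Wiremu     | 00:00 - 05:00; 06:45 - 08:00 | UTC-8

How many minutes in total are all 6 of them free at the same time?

150

Nadia in UTC: 08:00-14:45 (subtract 1h to convert from UTC+1).
Sofia in UTC: 09:00-10:00, 11:15-13:00, 13:45-14:00, 15:00-15:15 (subtract 1h to convert from UTC+1).
Kira in UTC: 08:15-10:15, 11:30-15:15 (subtract 1h to convert from UTC+1).
Dana in UTC: 08:00-14:30, 15:15-16:15 (subtract 1h to convert from UTC+1).
Yara in UTC: 08:00-15:00, 17:00-17:15 (add 8h to convert from UTC-8).
Wiremu in UTC: 08:00-13:00, 14:45-16:00 (add 8h to convert from UTC-8).
Nadia ∩ Sofia: 09:00-10:00, 11:15-13:00, 13:45-14:00.
Nadia ∩ Sofia ∩ Kira: 09:00-10:00, 11:30-13:00, 13:45-14:00.
Nadia ∩ Sofia ∩ Kira ∩ Dana: 09:00-10:00, 11:30-13:00, 13:45-14:00.
Nadia ∩ Sofia ∩ Kira ∩ Dana ∩ Yara: 09:00-10:00, 11:30-13:00, 13:45-14:00.
Nadia ∩ Sofia ∩ Kira ∩ Dana ∩ Yara ∩ Wiremu: 09:00-10:00, 11:30-13:00.
So the common availability across everyone is 09:00-10:00, 11:30-13:00.
Summing the common windows: 60 + 90 = 150 minutes.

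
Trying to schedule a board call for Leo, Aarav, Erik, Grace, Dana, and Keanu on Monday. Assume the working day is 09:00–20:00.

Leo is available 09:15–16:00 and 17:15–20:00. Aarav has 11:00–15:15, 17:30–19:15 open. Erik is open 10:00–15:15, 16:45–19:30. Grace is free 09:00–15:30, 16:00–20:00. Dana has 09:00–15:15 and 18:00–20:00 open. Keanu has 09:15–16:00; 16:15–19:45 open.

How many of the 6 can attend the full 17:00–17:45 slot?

3

Erik, Grace, and Keanu can make the full 17:00-17:45 slot — that's 3.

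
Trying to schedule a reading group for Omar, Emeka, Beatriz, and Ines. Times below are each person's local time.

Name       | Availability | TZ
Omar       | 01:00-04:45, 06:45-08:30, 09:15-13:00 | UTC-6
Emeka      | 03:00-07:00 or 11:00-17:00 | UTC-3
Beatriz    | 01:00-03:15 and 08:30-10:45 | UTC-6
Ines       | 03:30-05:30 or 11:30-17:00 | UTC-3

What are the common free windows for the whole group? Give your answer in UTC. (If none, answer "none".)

07:00-08:30, 15:15-16:45

Omar in UTC: 07:00-10:45, 12:45-14:30, 15:15-19:00 (add 6h to convert from UTC-6).
Emeka in UTC: 06:00-10:00, 14:00-20:00 (add 3h to convert from UTC-3).
Beatriz in UTC: 07:00-09:15, 14:30-16:45 (add 6h to convert from UTC-6).
Ines in UTC: 06:30-08:30, 14:30-20:00 (add 3h to convert from UTC-3).
Omar ∩ Emeka: 07:00-10:00, 14:00-14:30, 15:15-19:00.
Omar ∩ Emeka ∩ Beatriz: 07:00-09:15, 15:15-16:45.
Omar ∩ Emeka ∩ Beatriz ∩ Ines: 07:00-08:30, 15:15-16:45.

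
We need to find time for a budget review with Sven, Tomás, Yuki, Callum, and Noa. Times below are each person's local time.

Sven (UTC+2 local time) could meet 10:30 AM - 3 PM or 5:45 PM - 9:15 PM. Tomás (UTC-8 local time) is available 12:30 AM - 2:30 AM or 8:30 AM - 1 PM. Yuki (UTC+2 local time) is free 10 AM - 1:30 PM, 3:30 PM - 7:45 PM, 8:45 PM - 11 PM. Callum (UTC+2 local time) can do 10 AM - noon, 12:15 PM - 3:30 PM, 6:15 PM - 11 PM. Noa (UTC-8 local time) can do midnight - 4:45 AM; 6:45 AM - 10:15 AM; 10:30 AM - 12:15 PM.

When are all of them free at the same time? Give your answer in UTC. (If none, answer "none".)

08:30-10:00, 10:15-10:30, 16:30-17:45, 18:45-19:15

Sven in UTC: 08:30-13:00, 15:45-19:15 (subtract 2h to convert from UTC+2).
Tomás in UTC: 08:30-10:30, 16:30-21:00 (add 8h to convert from UTC-8).
Yuki in UTC: 08:00-11:30, 13:30-17:45, 18:45-21:00 (subtract 2h to convert from UTC+2).
Callum in UTC: 08:00-10:00, 10:15-13:30, 16:15-21:00 (subtract 2h to convert from UTC+2).
Noa in UTC: 08:00-12:45, 14:45-18:15, 18:30-20:15 (add 8h to convert from UTC-8).
Sven ∩ Tomás: 08:30-10:30, 16:30-19:15.
Sven ∩ Tomás ∩ Yuki: 08:30-10:30, 16:30-17:45, 18:45-19:15.
Sven ∩ Tomás ∩ Yuki ∩ Callum: 08:30-10:00, 10:15-10:30, 16:30-17:45, 18:45-19:15.
Sven ∩ Tomás ∩ Yuki ∩ Callum ∩ Noa: 08:30-10:00, 10:15-10:30, 16:30-17:45, 18:45-19:15.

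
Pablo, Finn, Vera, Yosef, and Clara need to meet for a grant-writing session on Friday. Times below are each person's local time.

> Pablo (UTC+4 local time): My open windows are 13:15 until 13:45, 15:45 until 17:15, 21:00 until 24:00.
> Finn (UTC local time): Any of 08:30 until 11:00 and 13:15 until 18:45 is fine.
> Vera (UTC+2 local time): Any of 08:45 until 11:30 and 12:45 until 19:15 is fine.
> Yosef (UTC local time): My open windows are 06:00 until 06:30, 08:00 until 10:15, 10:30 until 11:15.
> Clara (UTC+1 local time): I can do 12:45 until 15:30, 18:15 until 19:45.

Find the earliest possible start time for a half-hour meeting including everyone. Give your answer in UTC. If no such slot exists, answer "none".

Pablo in UTC: 09:15-09:45, 11:45-13:15, 17:00-20:00 (subtract 4h to convert from UTC+4).
Finn in UTC: 08:30-11:00, 13:15-18:45.
Vera in UTC: 06:45-09:30, 10:45-17:15 (subtract 2h to convert from UTC+2).
Yosef in UTC: 06:00-06:30, 08:00-10:15, 10:30-11:15.
Clara in UTC: 11:45-14:30, 17:15-18:45 (subtract 1h to convert from UTC+1).
Pablo ∩ Finn: 09:15-09:45, 17:00-18:45.
Pablo ∩ Finn ∩ Vera: 09:15-09:30, 17:00-17:15.
Pablo ∩ Finn ∩ Vera ∩ Yosef: 09:15-09:30.
Pablo ∩ Finn ∩ Vera ∩ Yosef ∩ Clara: ∅.
There is no time when everyone is free.
No common window is at least 30 minutes long.

none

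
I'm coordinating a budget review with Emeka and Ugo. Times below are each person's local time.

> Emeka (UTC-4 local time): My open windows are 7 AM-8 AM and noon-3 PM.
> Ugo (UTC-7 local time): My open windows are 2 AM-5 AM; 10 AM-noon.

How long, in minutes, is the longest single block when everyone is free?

Emeka in UTC: 11:00-12:00, 16:00-19:00 (add 4h to convert from UTC-4).
Ugo in UTC: 09:00-12:00, 17:00-19:00 (add 7h to convert from UTC-7).
Emeka ∩ Ugo: 11:00-12:00, 17:00-19:00.
Those are the intersection windows.
The longest is 17:00-19:00 at 120 minutes.

120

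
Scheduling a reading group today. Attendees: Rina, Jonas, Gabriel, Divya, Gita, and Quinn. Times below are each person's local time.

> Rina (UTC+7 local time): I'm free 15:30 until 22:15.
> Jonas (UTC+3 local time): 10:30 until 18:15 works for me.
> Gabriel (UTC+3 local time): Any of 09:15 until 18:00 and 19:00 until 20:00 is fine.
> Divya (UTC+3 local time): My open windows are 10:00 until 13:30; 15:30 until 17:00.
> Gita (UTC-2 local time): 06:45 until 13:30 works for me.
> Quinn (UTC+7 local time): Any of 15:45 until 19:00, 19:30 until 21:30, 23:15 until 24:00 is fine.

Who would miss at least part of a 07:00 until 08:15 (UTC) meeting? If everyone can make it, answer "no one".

Rina in UTC: 08:30-15:15 (subtract 7h to convert from UTC+7).
Jonas in UTC: 07:30-15:15 (subtract 3h to convert from UTC+3).
Gabriel in UTC: 06:15-15:00, 16:00-17:00 (subtract 3h to convert from UTC+3).
Divya in UTC: 07:00-10:30, 12:30-14:00 (subtract 3h to convert from UTC+3).
Gita in UTC: 08:45-15:30 (add 2h to convert from UTC-2).
Quinn in UTC: 08:45-12:00, 12:30-14:30, 16:15-17:00 (subtract 7h to convert from UTC+7).
Rina: not fully free for 07:00-08:15. Jonas: not fully free for 07:00-08:15. Gabriel: free for 07:00-08:15. Divya: free for 07:00-08:15. Gita: not fully free for 07:00-08:15. Quinn: not fully free for 07:00-08:15.

Gita, Jonas, Quinn, Rina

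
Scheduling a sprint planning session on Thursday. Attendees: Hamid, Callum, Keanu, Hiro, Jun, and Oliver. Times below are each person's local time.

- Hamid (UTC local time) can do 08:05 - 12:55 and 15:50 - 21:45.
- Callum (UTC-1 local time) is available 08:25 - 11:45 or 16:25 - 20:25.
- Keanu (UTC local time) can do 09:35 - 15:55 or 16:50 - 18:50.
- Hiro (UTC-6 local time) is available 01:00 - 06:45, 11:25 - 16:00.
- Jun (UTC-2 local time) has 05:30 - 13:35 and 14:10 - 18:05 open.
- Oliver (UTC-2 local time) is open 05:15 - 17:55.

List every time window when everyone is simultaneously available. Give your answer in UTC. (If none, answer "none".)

09:35-12:45, 17:25-18:50

Hamid in UTC: 08:05-12:55, 15:50-21:45.
Callum in UTC: 09:25-12:45, 17:25-21:25 (add 1h to convert from UTC-1).
Keanu in UTC: 09:35-15:55, 16:50-18:50.
Hiro in UTC: 07:00-12:45, 17:25-22:00 (add 6h to convert from UTC-6).
Jun in UTC: 07:30-15:35, 16:10-20:05 (add 2h to convert from UTC-2).
Oliver in UTC: 07:15-19:55 (add 2h to convert from UTC-2).
Hamid ∩ Callum: 09:25-12:45, 17:25-21:25.
Hamid ∩ Callum ∩ Keanu: 09:35-12:45, 17:25-18:50.
Hamid ∩ Callum ∩ Keanu ∩ Hiro: 09:35-12:45, 17:25-18:50.
Hamid ∩ Callum ∩ Keanu ∩ Hiro ∩ Jun: 09:35-12:45, 17:25-18:50.
Hamid ∩ Callum ∩ Keanu ∩ Hiro ∩ Jun ∩ Oliver: 09:35-12:45, 17:25-18:50.
Those are the intersection windows.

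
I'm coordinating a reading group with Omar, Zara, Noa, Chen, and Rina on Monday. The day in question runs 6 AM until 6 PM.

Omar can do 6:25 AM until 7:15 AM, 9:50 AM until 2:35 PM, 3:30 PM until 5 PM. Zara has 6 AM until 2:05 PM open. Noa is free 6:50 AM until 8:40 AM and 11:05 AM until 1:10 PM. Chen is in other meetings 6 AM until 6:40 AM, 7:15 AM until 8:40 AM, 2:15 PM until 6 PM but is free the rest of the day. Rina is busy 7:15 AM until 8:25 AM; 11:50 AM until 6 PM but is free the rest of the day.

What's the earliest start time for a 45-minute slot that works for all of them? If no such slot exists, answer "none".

11:05

Omar free: 06:25-07:15, 09:50-14:35, 15:30-17:00.
Zara free: 06:00-14:05.
Noa free: 06:50-08:40, 11:05-13:10.
Chen free: 06:40-07:15, 08:40-14:15 (invert busy blocks within the working day).
Rina free: 06:00-07:15, 08:25-11:50 (invert busy blocks within the working day).
Omar ∩ Zara: 06:25-07:15, 09:50-14:05.
Omar ∩ Zara ∩ Noa: 06:50-07:15, 11:05-13:10.
Omar ∩ Zara ∩ Noa ∩ Chen: 06:50-07:15, 11:05-13:10.
Omar ∩ Zara ∩ Noa ∩ Chen ∩ Rina: 06:50-07:15, 11:05-11:50.
So the common availability across everyone is 06:50-07:15, 11:05-11:50.
The first common window of at least 45 minutes is 11:05-11:50, so the earliest start is 11:05.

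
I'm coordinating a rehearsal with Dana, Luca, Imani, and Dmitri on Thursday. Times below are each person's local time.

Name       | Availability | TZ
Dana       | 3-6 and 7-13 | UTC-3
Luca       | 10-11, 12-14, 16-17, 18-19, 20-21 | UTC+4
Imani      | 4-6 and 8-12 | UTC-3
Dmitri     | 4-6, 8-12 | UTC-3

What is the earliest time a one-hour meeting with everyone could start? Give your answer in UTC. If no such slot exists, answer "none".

Dana in UTC: 06:00-09:00, 10:00-16:00 (add 3h to convert from UTC-3).
Luca in UTC: 06:00-07:00, 08:00-10:00, 12:00-13:00, 14:00-15:00, 16:00-17:00 (subtract 4h to convert from UTC+4).
Imani in UTC: 07:00-09:00, 11:00-15:00 (add 3h to convert from UTC-3).
Dmitri in UTC: 07:00-09:00, 11:00-15:00 (add 3h to convert from UTC-3).
Dana ∩ Luca: 06:00-07:00, 08:00-09:00, 12:00-13:00, 14:00-15:00.
Dana ∩ Luca ∩ Imani: 08:00-09:00, 12:00-13:00, 14:00-15:00.
Dana ∩ Luca ∩ Imani ∩ Dmitri: 08:00-09:00, 12:00-13:00, 14:00-15:00.
The first common window of at least 60 minutes is 08:00-09:00, so the earliest start is 08:00.

08:00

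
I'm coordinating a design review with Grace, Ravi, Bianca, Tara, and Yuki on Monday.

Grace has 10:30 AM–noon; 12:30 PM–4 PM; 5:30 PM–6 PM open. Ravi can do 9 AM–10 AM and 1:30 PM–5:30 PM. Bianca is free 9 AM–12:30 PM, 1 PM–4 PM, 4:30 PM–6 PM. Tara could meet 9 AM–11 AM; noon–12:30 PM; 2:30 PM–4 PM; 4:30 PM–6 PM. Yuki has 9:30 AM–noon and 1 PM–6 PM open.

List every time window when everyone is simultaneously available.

14:30-16:00

Grace ∩ Ravi: 13:30-16:00.
Grace ∩ Ravi ∩ Bianca: 13:30-16:00.
Grace ∩ Ravi ∩ Bianca ∩ Tara: 14:30-16:00.
Grace ∩ Ravi ∩ Bianca ∩ Tara ∩ Yuki: 14:30-16:00.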